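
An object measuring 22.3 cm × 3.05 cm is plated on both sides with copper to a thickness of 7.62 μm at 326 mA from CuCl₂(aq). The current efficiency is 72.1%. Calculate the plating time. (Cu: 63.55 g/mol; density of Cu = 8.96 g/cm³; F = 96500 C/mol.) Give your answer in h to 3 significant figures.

3.33 h

Plated area = 2 × 22.3 × 3.05 = 136.0 cm²
Volume = 136.0 × 7.62×10⁻⁴ cm = 0.1036 cm³
m(Cu) = 0.1036 × 8.96 = 0.9283 g
n(Cu) = 0.9283 / 63.55 = 0.01461 mol; n(e⁻) = 2 × 0.01461 = 0.02922 mol
Q = 0.02922 × 96500 / 0.721 = 3911 C
t = 3911 / 0.326 = 12000 s = 3.33 h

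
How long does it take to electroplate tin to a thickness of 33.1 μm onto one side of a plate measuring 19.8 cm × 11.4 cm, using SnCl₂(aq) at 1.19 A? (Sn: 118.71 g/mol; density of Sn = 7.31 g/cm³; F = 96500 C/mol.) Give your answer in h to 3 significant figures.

Plated area = 19.8 × 11.4 = 225.7 cm²
Volume = 225.7 × 33.1×10⁻⁴ cm = 0.7471 cm³
m(Sn) = 0.7471 × 7.31 = 5.461 g
n(Sn) = 5.461 / 118.71 = 0.04600 mol; n(e⁻) = 2 × 0.04600 = 0.09200 mol
Q = 0.09200 × 96500 = 8878 C
t = 8878 / 1.19 = 7461 s = 2.07 h

2.07 h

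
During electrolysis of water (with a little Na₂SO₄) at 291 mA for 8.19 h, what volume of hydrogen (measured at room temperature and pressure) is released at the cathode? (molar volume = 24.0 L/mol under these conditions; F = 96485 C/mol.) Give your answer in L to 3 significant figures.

1.07 L

Charge passed = 0.291 × 29484 = 8580 C
n(e⁻) = 8580 / 96485 = 0.08893 mol
2H⁺ + 2e⁻ → H₂, so n(H₂) = 0.08893 / 2 = 0.04447 mol
V = 0.04447 × 24.0 = 1.067 L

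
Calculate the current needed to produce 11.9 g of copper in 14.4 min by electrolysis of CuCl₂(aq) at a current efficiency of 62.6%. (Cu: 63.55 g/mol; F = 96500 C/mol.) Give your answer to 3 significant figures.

n(Cu) = 11.9 / 63.55 = 0.1873 mol
Cu²⁺ + 2e⁻ → Cu, so n(e⁻) = 2 × 0.1873 = 0.3746 mol
Q = 0.3746 × 96500 / 0.626 = 57750 C
I = Q / t = 57750 / 864 s = 66.8 A

66.8 A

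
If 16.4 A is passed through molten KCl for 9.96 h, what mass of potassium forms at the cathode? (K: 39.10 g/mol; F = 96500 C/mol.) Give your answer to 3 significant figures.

Charge passed = 16.4 × 35856 = 5.880×10^5 C
Moles of electrons = 5.880×10^5 / 96500 = 6.093 mol
K⁺ + e⁻ → K, so n(K) = 6.093 mol
m = 6.093 × 39.10 = 238 g

238 g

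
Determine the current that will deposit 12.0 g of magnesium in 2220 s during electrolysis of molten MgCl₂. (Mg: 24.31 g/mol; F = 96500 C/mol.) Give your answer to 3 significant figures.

n(Mg) = 12.0 / 24.31 = 0.4936 mol
Mg²⁺ + 2e⁻ → Mg, so n(e⁻) = 2 × 0.4936 = 0.9872 mol
Q = 0.9872 × 96500 = 95260 C
I = Q / t = 95260 / 2220 s = 42.9 A

42.9 A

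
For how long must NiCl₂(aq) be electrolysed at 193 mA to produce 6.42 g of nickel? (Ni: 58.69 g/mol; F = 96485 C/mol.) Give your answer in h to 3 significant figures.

n(Ni) = 6.42 / 58.69 = 0.1094 mol
Ni²⁺ + 2e⁻ → Ni, so n(e⁻) = 2 × 0.1094 = 0.2188 mol
Q = 0.2188 × 96485 = 21110 C
t = Q / I = 21110 / 0.193 = 1.094×10^5 s = 30.4 h

30.4 h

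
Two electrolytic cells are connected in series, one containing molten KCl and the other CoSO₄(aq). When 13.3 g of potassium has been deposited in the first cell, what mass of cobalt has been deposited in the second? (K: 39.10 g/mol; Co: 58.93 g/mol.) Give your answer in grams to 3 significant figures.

10.0 g

n(K) = 13.3 / 39.10 = 0.3402 mol
K⁺ + e⁻ → K, so n(e⁻) = 0.3402 mol
The cells are in series, so the same charge (and hence the same n(e⁻) = 0.3402 mol) passes through both.
Co²⁺ + 2e⁻ → Co, so n(Co) = 0.3402 / 2 = 0.1701 mol
m(Co) = 0.1701 × 58.93 = 10.0 g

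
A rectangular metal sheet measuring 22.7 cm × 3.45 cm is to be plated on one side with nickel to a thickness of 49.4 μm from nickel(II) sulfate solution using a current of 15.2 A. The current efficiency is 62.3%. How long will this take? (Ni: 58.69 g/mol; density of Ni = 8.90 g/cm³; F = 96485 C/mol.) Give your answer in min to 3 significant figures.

Plated area = 22.7 × 3.45 = 78.32 cm²
Volume = 78.32 × 49.4×10⁻⁴ cm = 0.3869 cm³
m(Ni) = 0.3869 × 8.90 = 3.443 g
n(Ni) = 3.443 / 58.69 = 0.05866 mol; n(e⁻) = 2 × 0.05866 = 0.1173 mol
Q = 0.1173 × 96485 / 0.623 = 18170 C
t = 18170 / 15.2 = 1195 s = 19.9 min

19.9 min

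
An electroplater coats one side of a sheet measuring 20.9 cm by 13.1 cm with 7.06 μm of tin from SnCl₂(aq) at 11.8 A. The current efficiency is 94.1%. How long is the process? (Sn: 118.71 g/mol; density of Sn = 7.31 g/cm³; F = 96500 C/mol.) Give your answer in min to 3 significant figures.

3.45 min

Plated area = 20.9 × 13.1 = 273.8 cm²
Volume = 273.8 × 7.06×10⁻⁴ cm = 0.1933 cm³
m(Sn) = 0.1933 × 7.31 = 1.413 g
n(Sn) = 1.413 / 118.71 = 0.01190 mol; n(e⁻) = 2 × 0.01190 = 0.02380 mol
Q = 0.02380 × 96500 / 0.941 = 2441 C
t = 2441 / 11.8 = 206.9 s = 3.45 min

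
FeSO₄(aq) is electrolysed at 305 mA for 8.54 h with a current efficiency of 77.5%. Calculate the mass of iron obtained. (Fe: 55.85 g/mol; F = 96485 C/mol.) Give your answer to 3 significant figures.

Q = 0.305 × 30744 = 9377 C
n(e⁻) = 9377 / 96485 = 0.09719 mol
Fe²⁺ + 2e⁻ → Fe, so theoretical m(Fe) = 0.04860 × 55.85 = 2.714 g
Actual mass = 77.5% × 2.714 = 2.10 g

2.10 g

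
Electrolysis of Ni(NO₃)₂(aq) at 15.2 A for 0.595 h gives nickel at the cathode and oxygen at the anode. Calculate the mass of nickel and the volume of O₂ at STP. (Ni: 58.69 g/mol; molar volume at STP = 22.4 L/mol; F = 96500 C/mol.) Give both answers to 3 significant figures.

Q = 15.2 × 2142 = 32560 C; n(e⁻) = 32560 / 96500 = 0.3374 mol
Cathode: Ni²⁺ + 2e⁻ → Ni → n(Ni) = 0.3374/2 = 0.1687 mol → 9.90 g
Anode: 2H₂O → O₂ + 4H⁺ + 4e⁻ → n(O₂) = 0.3374/4 = 0.08435 mol → 1.89 L

9.90 g Ni; 1.89 L O₂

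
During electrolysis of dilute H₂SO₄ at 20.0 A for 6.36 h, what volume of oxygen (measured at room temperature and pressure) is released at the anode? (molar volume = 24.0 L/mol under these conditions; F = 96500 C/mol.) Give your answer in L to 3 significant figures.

Charge passed = 20.0 × 22896 = 4.579×10^5 C
Moles of electrons = 4.579×10^5 / 96500 = 4.745 mol
2H₂O → O₂ + 4H⁺ + 4e⁻, so n(O₂) = 4.745 / 4 = 1.186 mol
V = 1.186 × 24.0 = 28.46 L

28.5 L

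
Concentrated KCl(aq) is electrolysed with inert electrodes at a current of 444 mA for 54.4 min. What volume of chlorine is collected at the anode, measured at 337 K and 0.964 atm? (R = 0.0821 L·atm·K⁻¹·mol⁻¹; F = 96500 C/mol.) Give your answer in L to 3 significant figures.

0.216 L

Charge passed = 0.444 × 3264 = 1449 C
Moles of electrons = 1449 / 96500 = 0.01502 mol
2Cl⁻ → Cl₂ + 2e⁻, so n(Cl₂) = 0.01502 / 2 = 0.007510 mol
V = nRT/P = 0.007510 × 0.0821 × 337 / 0.964 = 0.2155 L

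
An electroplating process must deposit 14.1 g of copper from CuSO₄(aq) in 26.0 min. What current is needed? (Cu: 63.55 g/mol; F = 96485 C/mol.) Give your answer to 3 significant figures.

n(Cu) = 14.1 / 63.55 = 0.2219 mol
Cu²⁺ + 2e⁻ → Cu, so n(e⁻) = 2 × 0.2219 = 0.4438 mol
Q = 0.4438 × 96485 = 42820 C
I = Q / t = 42820 / 1560 s = 27.4 A

27.4 A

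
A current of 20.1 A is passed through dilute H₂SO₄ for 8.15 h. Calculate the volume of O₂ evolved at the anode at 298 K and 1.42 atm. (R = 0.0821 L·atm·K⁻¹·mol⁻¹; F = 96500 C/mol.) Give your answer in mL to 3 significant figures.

26300 mL

Q = 20.1 A × 29340 s = 5.897×10^5 C
n(e⁻) = 5.897×10^5 / 96500 = 6.111 mol
2H₂O → O₂ + 4H⁺ + 4e⁻, so n(O₂) = 6.111 / 4 = 1.528 mol
V = nRT/P = 1.528 × 0.0821 × 298 / 1.42 = 26.33 L
= 26300 mL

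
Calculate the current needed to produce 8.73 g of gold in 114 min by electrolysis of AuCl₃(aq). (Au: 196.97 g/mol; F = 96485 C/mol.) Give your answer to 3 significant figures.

n(Au) = 8.73 / 196.97 = 0.04432 mol
Au³⁺ + 3e⁻ → Au, so n(e⁻) = 3 × 0.04432 = 0.1330 mol
Q = 0.1330 × 96485 = 12830 C
I = Q / t = 12830 / 6840 s = 1.88 A

1.88 A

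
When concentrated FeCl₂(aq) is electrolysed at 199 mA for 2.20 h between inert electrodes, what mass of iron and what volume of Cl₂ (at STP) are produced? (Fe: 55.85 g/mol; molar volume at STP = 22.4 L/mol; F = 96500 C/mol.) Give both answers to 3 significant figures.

Q = 0.199 × 7920 = 1576 C; n(e⁻) = 1576 / 96500 = 0.01633 mol
Cathode: Fe²⁺ + 2e⁻ → Fe → n(Fe) = 0.01633/2 = 0.008165 mol → 0.456 g
Anode: 2Cl⁻ → Cl₂ + 2e⁻ → n(Cl₂) = 0.01633/2 = 0.008165 mol → 0.183 L

0.456 g Fe; 0.183 L Cl₂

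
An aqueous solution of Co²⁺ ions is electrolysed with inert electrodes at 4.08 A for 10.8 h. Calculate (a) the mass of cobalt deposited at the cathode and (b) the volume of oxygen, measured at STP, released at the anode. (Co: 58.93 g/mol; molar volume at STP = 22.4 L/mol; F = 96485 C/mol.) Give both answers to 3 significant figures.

Q = 4.08 × 38880 = 1.586×10^5 C; n(e⁻) = 1.586×10^5 / 96485 = 1.644 mol
Cathode: Co²⁺ + 2e⁻ → Co → n(Co) = 1.644/2 = 0.8220 mol → 48.4 g
Anode: 2H₂O → O₂ + 4H⁺ + 4e⁻ → n(O₂) = 1.644/4 = 0.4110 mol → 9.21 L

48.4 g Co; 9.21 L O₂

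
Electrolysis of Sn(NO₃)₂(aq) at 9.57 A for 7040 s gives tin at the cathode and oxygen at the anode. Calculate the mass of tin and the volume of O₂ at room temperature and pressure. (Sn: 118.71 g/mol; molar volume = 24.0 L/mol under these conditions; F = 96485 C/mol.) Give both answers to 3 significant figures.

41.4 g Sn; 4.19 L O₂

Q = 9.57 × 7040 = 67370 C; n(e⁻) = 67370 / 96485 = 0.6982 mol
Cathode: Sn²⁺ + 2e⁻ → Sn → n(Sn) = 0.6982/2 = 0.3491 mol → 41.4 g
Anode: 2H₂O → O₂ + 4H⁺ + 4e⁻ → n(O₂) = 0.6982/4 = 0.1746 mol → 4.19 L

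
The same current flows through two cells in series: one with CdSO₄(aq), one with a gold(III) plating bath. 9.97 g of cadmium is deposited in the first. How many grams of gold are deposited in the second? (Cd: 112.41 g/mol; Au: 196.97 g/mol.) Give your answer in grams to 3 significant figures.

n(Cd) = 9.97 / 112.41 = 0.08869 mol
Cd²⁺ + 2e⁻ → Cd, so n(e⁻) = 2 × 0.08869 = 0.1774 mol
In series, the same 0.1774 mol of electrons flows through the second cell.
Au³⁺ + 3e⁻ → Au, so n(Au) = 0.1774 / 3 = 0.05913 mol
m(Au) = 0.05913 × 196.97 = 11.6 g

11.6 g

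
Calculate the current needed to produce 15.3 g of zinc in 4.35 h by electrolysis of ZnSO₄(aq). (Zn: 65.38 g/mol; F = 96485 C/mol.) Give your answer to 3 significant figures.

2.88 A

n(Zn) = 15.3 / 65.38 = 0.2340 mol
Zn²⁺ + 2e⁻ → Zn, so n(e⁻) = 2 × 0.2340 = 0.4680 mol
Q = 0.4680 × 96485 = 45150 C
I = Q / t = 45150 / 15660 s = 2.88 A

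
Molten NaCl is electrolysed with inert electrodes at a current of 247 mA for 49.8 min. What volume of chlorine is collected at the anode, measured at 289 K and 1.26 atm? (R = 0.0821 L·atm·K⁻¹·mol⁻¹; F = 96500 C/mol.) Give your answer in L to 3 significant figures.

0.0720 L

Q = 0.247 A × 2988 s = 738.0 C
n(e⁻) = Q/F = 738.0/96500 = 0.007648 mol
2Cl⁻ → Cl₂ + 2e⁻, so n(Cl₂) = 0.007648 / 2 = 0.003824 mol
V = nRT/P = 0.003824 × 0.0821 × 289 / 1.26 = 0.07201 L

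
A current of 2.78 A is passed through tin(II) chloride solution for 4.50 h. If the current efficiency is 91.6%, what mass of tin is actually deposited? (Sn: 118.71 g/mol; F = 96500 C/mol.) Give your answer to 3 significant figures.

25.4 g

Q = 2.78 × 16200 = 45040 C
n(e⁻) = 45040 / 96500 = 0.4667 mol
Sn²⁺ + 2e⁻ → Sn, so theoretical m(Sn) = 0.2334 × 118.71 = 27.71 g
Actual mass = 91.6% × 27.71 = 25.4 g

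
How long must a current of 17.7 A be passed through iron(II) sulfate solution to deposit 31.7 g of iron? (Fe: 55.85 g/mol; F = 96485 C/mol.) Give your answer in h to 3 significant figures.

1.72 h

n(Fe) = 31.7 / 55.85 = 0.5676 mol
Fe²⁺ + 2e⁻ → Fe, so n(e⁻) = 2 × 0.5676 = 1.135 mol
Q = 1.135 × 96485 = 1.095×10^5 C
t = Q / I = 1.095×10^5 / 17.7 = 6186 s = 1.72 h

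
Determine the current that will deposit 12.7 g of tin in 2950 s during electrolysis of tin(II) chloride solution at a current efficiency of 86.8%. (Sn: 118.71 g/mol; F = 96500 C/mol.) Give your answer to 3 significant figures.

8.06 A

n(Sn) = 12.7 / 118.71 = 0.1070 mol
Sn²⁺ + 2e⁻ → Sn, so n(e⁻) = 2 × 0.1070 = 0.2140 mol
Q = 0.2140 × 96500 / 0.868 = 23790 C
I = Q / t = 23790 / 2950 s = 8.06 A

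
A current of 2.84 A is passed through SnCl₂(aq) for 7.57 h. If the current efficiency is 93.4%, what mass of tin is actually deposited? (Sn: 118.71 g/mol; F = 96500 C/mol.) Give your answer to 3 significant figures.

44.5 g

Q = 2.84 × 27252 = 77400 C
n(e⁻) = 77400 / 96500 = 0.8021 mol
Sn²⁺ + 2e⁻ → Sn, so theoretical m(Sn) = 0.4011 × 118.71 = 47.61 g
Actual mass = 93.4% × 47.61 = 44.5 g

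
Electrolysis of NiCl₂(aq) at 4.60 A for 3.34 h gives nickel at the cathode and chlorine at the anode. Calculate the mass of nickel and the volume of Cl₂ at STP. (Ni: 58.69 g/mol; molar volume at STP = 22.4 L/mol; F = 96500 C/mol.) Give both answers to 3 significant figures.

16.8 g Ni; 6.42 L Cl₂

Q = 4.60 × 12024 = 55310 C; n(e⁻) = 55310 / 96500 = 0.5732 mol
Cathode: Ni²⁺ + 2e⁻ → Ni → n(Ni) = 0.5732/2 = 0.2866 mol → 16.8 g
Anode: 2Cl⁻ → Cl₂ + 2e⁻ → n(Cl₂) = 0.5732/2 = 0.2866 mol → 6.42 L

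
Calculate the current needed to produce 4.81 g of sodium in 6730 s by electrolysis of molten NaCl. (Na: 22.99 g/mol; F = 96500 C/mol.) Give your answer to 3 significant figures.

n(Na) = 4.81 / 22.99 = 0.2092 mol
Na⁺ + e⁻ → Na, so n(e⁻) = 0.2092 mol
Q = 0.2092 × 96500 = 20190 C
I = Q / t = 20190 / 6730 s = 3.00 A

3.00 A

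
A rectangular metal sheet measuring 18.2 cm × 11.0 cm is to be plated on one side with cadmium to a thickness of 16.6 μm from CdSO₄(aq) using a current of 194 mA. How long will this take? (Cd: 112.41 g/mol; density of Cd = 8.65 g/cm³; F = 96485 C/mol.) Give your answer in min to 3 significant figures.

424 min

Plated area = 18.2 × 11.0 = 200.2 cm²
Volume = 200.2 × 16.6×10⁻⁴ cm = 0.3323 cm³
m(Cd) = 0.3323 × 8.65 = 2.874 g
n(Cd) = 2.874 / 112.41 = 0.02557 mol; n(e⁻) = 2 × 0.02557 = 0.05114 mol
Q = 0.05114 × 96485 = 4934 C
t = 4934 / 0.194 = 25430 s = 424 min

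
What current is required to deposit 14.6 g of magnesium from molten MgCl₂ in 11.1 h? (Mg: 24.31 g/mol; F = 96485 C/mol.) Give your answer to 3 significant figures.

n(Mg) = 14.6 / 24.31 = 0.6006 mol
Mg²⁺ + 2e⁻ → Mg, so n(e⁻) = 2 × 0.6006 = 1.201 mol
Q = 1.201 × 96485 = 1.159×10^5 C
I = Q / t = 1.159×10^5 / 39960 s = 2.90 A

2.90 A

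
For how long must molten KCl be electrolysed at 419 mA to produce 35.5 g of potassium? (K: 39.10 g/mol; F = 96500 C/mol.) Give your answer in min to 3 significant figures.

n(K) = 35.5 / 39.10 = 0.9079 mol
K⁺ + e⁻ → K, so n(e⁻) = 0.9079 mol
Q = 0.9079 × 96500 = 87610 C
t = Q / I = 87610 / 0.419 = 2.091×10^5 s = 3490 min

3490 min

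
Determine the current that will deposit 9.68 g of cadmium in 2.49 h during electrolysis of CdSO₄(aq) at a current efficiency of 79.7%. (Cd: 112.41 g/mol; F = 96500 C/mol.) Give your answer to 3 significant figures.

n(Cd) = 9.68 / 112.41 = 0.08611 mol
Cd²⁺ + 2e⁻ → Cd, so n(e⁻) = 2 × 0.08611 = 0.1722 mol
Q = 0.1722 × 96500 / 0.797 = 20850 C
I = Q / t = 20850 / 8964 s = 2.33 A

2.33 A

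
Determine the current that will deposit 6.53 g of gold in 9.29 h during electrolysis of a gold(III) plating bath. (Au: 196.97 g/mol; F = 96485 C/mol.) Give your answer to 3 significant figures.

n(Au) = 6.53 / 196.97 = 0.03315 mol
Au³⁺ + 3e⁻ → Au, so n(e⁻) = 3 × 0.03315 = 0.09945 mol
Q = 0.09945 × 96485 = 9595 C
I = Q / t = 9595 / 33444 s = 0.287 A

0.287 A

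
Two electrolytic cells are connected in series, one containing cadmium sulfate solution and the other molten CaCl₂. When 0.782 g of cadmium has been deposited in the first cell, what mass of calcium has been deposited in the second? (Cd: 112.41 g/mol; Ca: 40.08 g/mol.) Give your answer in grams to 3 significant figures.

n(Cd) = 0.782 / 112.41 = 0.006957 mol
Cd²⁺ + 2e⁻ → Cd, so n(e⁻) = 2 × 0.006957 = 0.01391 mol
The cells are in series, so the same charge (and hence the same n(e⁻) = 0.01391 mol) passes through both.
Ca²⁺ + 2e⁻ → Ca, so n(Ca) = 0.01391 / 2 = 0.006955 mol
m(Ca) = 0.006955 × 40.08 = 0.279 g

0.279 g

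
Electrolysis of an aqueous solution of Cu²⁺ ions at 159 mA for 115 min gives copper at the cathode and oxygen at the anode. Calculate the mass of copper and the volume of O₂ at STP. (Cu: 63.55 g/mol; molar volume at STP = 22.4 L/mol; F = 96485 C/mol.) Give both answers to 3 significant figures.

0.361 g Cu; 0.0637 L O₂

Q = 0.159 × 6900 = 1097 C; n(e⁻) = 1097 / 96485 = 0.01137 mol
Cathode: Cu²⁺ + 2e⁻ → Cu → n(Cu) = 0.01137/2 = 0.005685 mol → 0.361 g
Anode: 2H₂O → O₂ + 4H⁺ + 4e⁻ → n(O₂) = 0.01137/4 = 0.002843 mol → 0.0637 L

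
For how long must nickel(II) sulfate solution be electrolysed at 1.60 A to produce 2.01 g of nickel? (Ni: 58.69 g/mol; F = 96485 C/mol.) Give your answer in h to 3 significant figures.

1.15 h

n(Ni) = 2.01 / 58.69 = 0.03425 mol
Ni²⁺ + 2e⁻ → Ni, so n(e⁻) = 2 × 0.03425 = 0.06850 mol
Q = 0.06850 × 96485 = 6609 C
t = Q / I = 6609 / 1.60 = 4131 s = 1.15 h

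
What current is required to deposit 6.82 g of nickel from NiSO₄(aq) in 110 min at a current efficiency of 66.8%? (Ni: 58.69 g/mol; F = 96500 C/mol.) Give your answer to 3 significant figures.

n(Ni) = 6.82 / 58.69 = 0.1162 mol
Ni²⁺ + 2e⁻ → Ni, so n(e⁻) = 2 × 0.1162 = 0.2324 mol
Q = 0.2324 × 96500 / 0.668 = 33570 C
I = Q / t = 33570 / 6600 s = 5.09 A

5.09 A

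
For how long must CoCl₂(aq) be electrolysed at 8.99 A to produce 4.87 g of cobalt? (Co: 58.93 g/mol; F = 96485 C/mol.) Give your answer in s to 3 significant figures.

n(Co) = 4.87 / 58.93 = 0.08264 mol
Co²⁺ + 2e⁻ → Co, so n(e⁻) = 2 × 0.08264 = 0.1653 mol
Q = 0.1653 × 96485 = 15950 C
t = Q / I = 15950 / 8.99 = 1774 s

1770 s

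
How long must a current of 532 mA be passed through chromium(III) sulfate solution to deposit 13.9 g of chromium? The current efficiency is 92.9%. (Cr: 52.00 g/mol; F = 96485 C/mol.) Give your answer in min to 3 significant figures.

2610 min

n(Cr) = 13.9 / 52.00 = 0.2673 mol
Cr³⁺ + 3e⁻ → Cr, so n(e⁻) = 3 × 0.2673 = 0.8019 mol
Q = 0.8019 × 96485 / 0.929 = 83280 C
t = Q / I = 83280 / 0.532 = 1.565×10^5 s = 2610 min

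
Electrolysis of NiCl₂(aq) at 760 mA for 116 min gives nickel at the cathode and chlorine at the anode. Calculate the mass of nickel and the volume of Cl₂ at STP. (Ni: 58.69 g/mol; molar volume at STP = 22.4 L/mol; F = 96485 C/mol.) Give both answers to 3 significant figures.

Q = 0.760 × 6960 = 5290 C; n(e⁻) = 5290 / 96485 = 0.05483 mol
Cathode: Ni²⁺ + 2e⁻ → Ni → n(Ni) = 0.05483/2 = 0.02742 mol → 1.61 g
Anode: 2Cl⁻ → Cl₂ + 2e⁻ → n(Cl₂) = 0.05483/2 = 0.02742 mol → 0.614 L

1.61 g Ni; 0.614 L Cl₂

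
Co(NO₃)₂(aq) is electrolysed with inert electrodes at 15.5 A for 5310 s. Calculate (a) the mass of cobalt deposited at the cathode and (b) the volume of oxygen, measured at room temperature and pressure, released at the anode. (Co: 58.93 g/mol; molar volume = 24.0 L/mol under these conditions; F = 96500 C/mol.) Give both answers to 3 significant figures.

25.1 g Co; 5.12 L O₂

Q = 15.5 × 5310 = 82310 C; n(e⁻) = 82310 / 96500 = 0.8530 mol
Cathode: Co²⁺ + 2e⁻ → Co → n(Co) = 0.8530/2 = 0.4265 mol → 25.1 g
Anode: 2H₂O → O₂ + 4H⁺ + 4e⁻ → n(O₂) = 0.8530/4 = 0.2133 mol → 5.12 L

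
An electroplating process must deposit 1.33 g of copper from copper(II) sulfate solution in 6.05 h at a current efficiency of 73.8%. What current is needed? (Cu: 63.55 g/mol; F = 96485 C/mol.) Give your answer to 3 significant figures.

n(Cu) = 1.33 / 63.55 = 0.02093 mol
Cu²⁺ + 2e⁻ → Cu, so n(e⁻) = 2 × 0.02093 = 0.04186 mol
Q = 0.04186 × 96485 / 0.738 = 5473 C
I = Q / t = 5473 / 21780 s = 0.251 A

0.251 A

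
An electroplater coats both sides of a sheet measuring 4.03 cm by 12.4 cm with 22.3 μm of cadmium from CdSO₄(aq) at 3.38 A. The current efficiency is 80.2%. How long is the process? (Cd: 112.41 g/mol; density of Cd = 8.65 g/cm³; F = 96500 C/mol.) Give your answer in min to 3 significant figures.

Plated area = 2 × 4.03 × 12.4 = 99.94 cm²
Volume = 99.94 × 22.3×10⁻⁴ cm = 0.2229 cm³
m(Cd) = 0.2229 × 8.65 = 1.928 g
n(Cd) = 1.928 / 112.41 = 0.01715 mol; n(e⁻) = 2 × 0.01715 = 0.03430 mol
Q = 0.03430 × 96500 / 0.802 = 4127 C
t = 4127 / 3.38 = 1221 s = 20.4 min

20.4 min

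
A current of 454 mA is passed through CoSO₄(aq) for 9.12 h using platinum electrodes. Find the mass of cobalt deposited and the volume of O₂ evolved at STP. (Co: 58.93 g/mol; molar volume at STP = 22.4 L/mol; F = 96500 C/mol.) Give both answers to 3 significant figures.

Q = 0.454 × 32832 = 14910 C; n(e⁻) = 14910 / 96500 = 0.1545 mol
Cathode: Co²⁺ + 2e⁻ → Co → n(Co) = 0.1545/2 = 0.07725 mol → 4.55 g
Anode: 2H₂O → O₂ + 4H⁺ + 4e⁻ → n(O₂) = 0.1545/4 = 0.03863 mol → 0.865 L

4.55 g Co; 0.865 L O₂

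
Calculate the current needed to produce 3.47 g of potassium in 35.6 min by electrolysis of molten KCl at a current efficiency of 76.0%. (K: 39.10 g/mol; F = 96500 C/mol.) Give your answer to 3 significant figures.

5.28 A

n(K) = 3.47 / 39.10 = 0.08875 mol
K⁺ + e⁻ → K, so n(e⁻) = 0.08875 mol
Q = 0.08875 × 96500 / 0.760 = 11270 C
I = Q / t = 11270 / 2136 s = 5.28 A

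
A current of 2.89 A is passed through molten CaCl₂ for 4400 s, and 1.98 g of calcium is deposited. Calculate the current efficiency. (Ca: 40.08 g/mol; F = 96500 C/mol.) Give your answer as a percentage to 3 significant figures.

Q = 2.89 × 4400 = 12720 C
n(e⁻) = 12720 / 96500 = 0.1318 mol
Ca²⁺ + 2e⁻ → Ca, so theoretical n(Ca) = 0.06590 mol → 2.641 g
Efficiency = 1.98 / 2.641 = 0.7497 = 75.0%

75.0%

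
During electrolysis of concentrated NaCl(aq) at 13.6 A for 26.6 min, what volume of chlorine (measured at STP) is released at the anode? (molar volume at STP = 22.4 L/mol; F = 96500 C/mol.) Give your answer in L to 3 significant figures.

Q = 13.6 A × 1596 s = 21710 C
n(e⁻) = Q/F = 21710/96500 = 0.2250 mol
2Cl⁻ → Cl₂ + 2e⁻, so n(Cl₂) = 0.2250 / 2 = 0.1125 mol
V = 0.1125 × 22.4 = 2.520 L

2.52 L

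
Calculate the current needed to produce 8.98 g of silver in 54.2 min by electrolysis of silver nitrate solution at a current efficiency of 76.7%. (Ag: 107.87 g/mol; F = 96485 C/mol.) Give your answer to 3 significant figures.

n(Ag) = 8.98 / 107.87 = 0.08325 mol
Ag⁺ + e⁻ → Ag, so n(e⁻) = 0.08325 mol
Q = 0.08325 × 96485 / 0.767 = 10470 C
I = Q / t = 10470 / 3252 s = 3.22 A

3.22 A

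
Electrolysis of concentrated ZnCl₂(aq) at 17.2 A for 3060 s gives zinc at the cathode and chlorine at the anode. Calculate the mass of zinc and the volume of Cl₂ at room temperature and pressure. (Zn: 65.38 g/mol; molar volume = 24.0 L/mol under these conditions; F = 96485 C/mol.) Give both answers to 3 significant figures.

17.8 g Zn; 6.55 L Cl₂

Q = 17.2 × 3060 = 52630 C; n(e⁻) = 52630 / 96485 = 0.5455 mol
Cathode: Zn²⁺ + 2e⁻ → Zn → n(Zn) = 0.5455/2 = 0.2728 mol → 17.8 g
Anode: 2Cl⁻ → Cl₂ + 2e⁻ → n(Cl₂) = 0.5455/2 = 0.2728 mol → 6.55 L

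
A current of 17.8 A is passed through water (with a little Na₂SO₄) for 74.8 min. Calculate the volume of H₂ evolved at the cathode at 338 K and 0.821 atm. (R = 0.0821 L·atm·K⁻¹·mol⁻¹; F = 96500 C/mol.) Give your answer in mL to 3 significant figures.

14000 mL

Charge passed = 17.8 × 4488 = 79890 C
Moles of electrons = 79890 / 96500 = 0.8279 mol
2H⁺ + 2e⁻ → H₂, so n(H₂) = 0.8279 / 2 = 0.4140 mol
V = nRT/P = 0.4140 × 0.0821 × 338 / 0.821 = 13.99 L
= 14000 mL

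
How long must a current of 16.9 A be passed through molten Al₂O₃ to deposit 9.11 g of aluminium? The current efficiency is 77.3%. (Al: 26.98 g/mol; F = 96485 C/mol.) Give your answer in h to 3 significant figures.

2.08 h

n(Al) = 9.11 / 26.98 = 0.3377 mol
Al³⁺ + 3e⁻ → Al, so n(e⁻) = 3 × 0.3377 = 1.013 mol
Q = 1.013 × 96485 / 0.773 = 1.264×10^5 C
t = Q / I = 1.264×10^5 / 16.9 = 7479 s = 2.08 h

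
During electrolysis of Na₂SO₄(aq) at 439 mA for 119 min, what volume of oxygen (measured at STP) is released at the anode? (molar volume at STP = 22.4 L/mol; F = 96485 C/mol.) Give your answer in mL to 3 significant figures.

182 mL

Q = 0.439 A × 7140 s = 3134 C
n(e⁻) = Q/F = 3134/96485 = 0.03248 mol
2H₂O → O₂ + 4H⁺ + 4e⁻, so n(O₂) = 0.03248 / 4 = 0.008120 mol
V = 0.008120 × 22.4 = 0.1819 L
= 182 mL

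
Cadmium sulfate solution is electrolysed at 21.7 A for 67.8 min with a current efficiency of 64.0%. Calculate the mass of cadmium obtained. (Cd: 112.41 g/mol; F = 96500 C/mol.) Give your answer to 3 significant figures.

32.9 g

Q = 21.7 × 4068 = 88280 C
n(e⁻) = 88280 / 96500 = 0.9148 mol
Cd²⁺ + 2e⁻ → Cd, so theoretical m(Cd) = 0.4574 × 112.41 = 51.42 g
Actual mass = 64.0% × 51.42 = 32.9 g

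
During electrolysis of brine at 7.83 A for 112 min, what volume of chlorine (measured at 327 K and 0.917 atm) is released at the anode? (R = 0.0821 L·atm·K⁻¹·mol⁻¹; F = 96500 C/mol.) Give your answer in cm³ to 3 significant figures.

Charge passed = 7.83 × 6720 = 52620 C
n(e⁻) = Q/F = 52620/96500 = 0.5453 mol
2Cl⁻ → Cl₂ + 2e⁻, so n(Cl₂) = 0.5453 / 2 = 0.2727 mol
V = nRT/P = 0.2727 × 0.0821 × 327 / 0.917 = 7.984 L
= 7980 cm³

7980 cm³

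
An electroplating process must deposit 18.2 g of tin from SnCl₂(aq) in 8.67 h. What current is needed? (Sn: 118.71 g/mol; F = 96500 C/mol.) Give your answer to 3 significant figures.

0.948 A

n(Sn) = 18.2 / 118.71 = 0.1533 mol
Sn²⁺ + 2e⁻ → Sn, so n(e⁻) = 2 × 0.1533 = 0.3066 mol
Q = 0.3066 × 96500 = 29590 C
I = Q / t = 29590 / 31212 s = 0.948 A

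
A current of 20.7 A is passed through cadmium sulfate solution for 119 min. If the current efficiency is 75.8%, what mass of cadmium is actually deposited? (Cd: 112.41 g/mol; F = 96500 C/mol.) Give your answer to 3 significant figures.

65.3 g

Q = 20.7 × 7140 = 1.478×10^5 C
n(e⁻) = 1.478×10^5 / 96500 = 1.532 mol
Cd²⁺ + 2e⁻ → Cd, so theoretical m(Cd) = 0.7660 × 112.41 = 86.11 g
Actual mass = 75.8% × 86.11 = 65.3 g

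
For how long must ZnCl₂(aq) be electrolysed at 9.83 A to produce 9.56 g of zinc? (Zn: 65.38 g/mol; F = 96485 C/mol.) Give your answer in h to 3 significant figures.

0.797 h

n(Zn) = 9.56 / 65.38 = 0.1462 mol
Zn²⁺ + 2e⁻ → Zn, so n(e⁻) = 2 × 0.1462 = 0.2924 mol
Q = 0.2924 × 96485 = 28210 C
t = Q / I = 28210 / 9.83 = 2870 s = 0.797 h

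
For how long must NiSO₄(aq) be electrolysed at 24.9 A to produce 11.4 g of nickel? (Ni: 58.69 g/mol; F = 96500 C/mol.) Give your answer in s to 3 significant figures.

n(Ni) = 11.4 / 58.69 = 0.1942 mol
Ni²⁺ + 2e⁻ → Ni, so n(e⁻) = 2 × 0.1942 = 0.3884 mol
Q = 0.3884 × 96500 = 37480 C
t = Q / I = 37480 / 24.9 = 1505 s

1510 s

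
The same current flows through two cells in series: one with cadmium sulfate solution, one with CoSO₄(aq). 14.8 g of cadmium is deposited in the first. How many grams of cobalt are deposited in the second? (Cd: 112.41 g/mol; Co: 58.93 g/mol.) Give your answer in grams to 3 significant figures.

n(Cd) = 14.8 / 112.41 = 0.1317 mol
Cd²⁺ + 2e⁻ → Cd, so n(e⁻) = 2 × 0.1317 = 0.2634 mol
The cells are in series, so the same charge (and hence the same n(e⁻) = 0.2634 mol) passes through both.
Co²⁺ + 2e⁻ → Co, so n(Co) = 0.2634 / 2 = 0.1317 mol
m(Co) = 0.1317 × 58.93 = 7.76 g

7.76 g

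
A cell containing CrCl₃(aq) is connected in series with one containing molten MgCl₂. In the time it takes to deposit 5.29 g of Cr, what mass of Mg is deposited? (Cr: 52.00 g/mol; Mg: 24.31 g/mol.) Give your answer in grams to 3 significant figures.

n(Cr) = 5.29 / 52.00 = 0.1017 mol
Cr³⁺ + 3e⁻ → Cr, so n(e⁻) = 3 × 0.1017 = 0.3051 mol
Since the cells are in series, n(e⁻) in the Mg cell is also 0.3051 mol.
Mg²⁺ + 2e⁻ → Mg, so n(Mg) = 0.3051 / 2 = 0.1526 mol
m(Mg) = 0.1526 × 24.31 = 3.71 g

3.71 g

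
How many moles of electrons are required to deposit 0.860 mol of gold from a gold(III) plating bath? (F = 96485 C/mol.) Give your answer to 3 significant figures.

2.58 mol

Au³⁺ + 3e⁻ → Au, so n(e⁻) = 3 × 0.860 = 2.580 mol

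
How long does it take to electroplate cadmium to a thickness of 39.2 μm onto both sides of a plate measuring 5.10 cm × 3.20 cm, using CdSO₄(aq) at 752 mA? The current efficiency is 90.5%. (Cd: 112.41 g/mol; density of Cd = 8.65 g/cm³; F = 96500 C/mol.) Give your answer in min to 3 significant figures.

Plated area = 2 × 5.10 × 3.20 = 32.64 cm²
Volume = 32.64 × 39.2×10⁻⁴ cm = 0.1279 cm³
m(Cd) = 0.1279 × 8.65 = 1.106 g
n(Cd) = 1.106 / 112.41 = 0.009839 mol; n(e⁻) = 2 × 0.009839 = 0.01968 mol
Q = 0.01968 × 96500 / 0.905 = 2098 C
t = 2098 / 0.752 = 2790 s = 46.5 min

46.5 min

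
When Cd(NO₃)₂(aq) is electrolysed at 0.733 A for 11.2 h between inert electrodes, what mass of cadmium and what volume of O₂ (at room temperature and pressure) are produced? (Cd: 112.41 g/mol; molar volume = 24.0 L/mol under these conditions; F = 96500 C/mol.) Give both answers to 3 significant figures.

Q = 0.733 × 40320 = 29550 C; n(e⁻) = 29550 / 96500 = 0.3062 mol
Cathode: Cd²⁺ + 2e⁻ → Cd → n(Cd) = 0.3062/2 = 0.1531 mol → 17.2 g
Anode: 2H₂O → O₂ + 4H⁺ + 4e⁻ → n(O₂) = 0.3062/4 = 0.07655 mol → 1.84 L

17.2 g Cd; 1.84 L O₂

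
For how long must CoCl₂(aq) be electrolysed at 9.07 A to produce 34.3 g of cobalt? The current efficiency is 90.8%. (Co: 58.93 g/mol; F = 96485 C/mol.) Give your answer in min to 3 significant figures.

227 min

n(Co) = 34.3 / 58.93 = 0.5820 mol
Co²⁺ + 2e⁻ → Co, so n(e⁻) = 2 × 0.5820 = 1.164 mol
Q = 1.164 × 96485 / 0.908 = 1.237×10^5 C
t = Q / I = 1.237×10^5 / 9.07 = 13640 s = 227 min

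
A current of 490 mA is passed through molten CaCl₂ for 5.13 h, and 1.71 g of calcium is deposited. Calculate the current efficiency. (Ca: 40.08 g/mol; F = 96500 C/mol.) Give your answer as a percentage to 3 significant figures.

Q = 0.490 × 18468 = 9049 C
n(e⁻) = 9049 / 96500 = 0.09377 mol
Ca²⁺ + 2e⁻ → Ca, so theoretical n(Ca) = 0.04689 mol → 1.879 g
Efficiency = 1.71 / 1.879 = 0.9101 = 91.0%

91.0%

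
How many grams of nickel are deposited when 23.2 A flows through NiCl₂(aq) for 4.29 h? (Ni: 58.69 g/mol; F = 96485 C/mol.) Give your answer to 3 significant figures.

109 g

Q = 23.2 A × 15444 s = 3.583×10^5 C
n(e⁻) = 3.583×10^5 / 96485 = 3.714 mol
Ni²⁺ + 2e⁻ → Ni, so n(Ni) = 3.714 / 2 = 1.857 mol
m = 1.857 × 58.69 = 109 g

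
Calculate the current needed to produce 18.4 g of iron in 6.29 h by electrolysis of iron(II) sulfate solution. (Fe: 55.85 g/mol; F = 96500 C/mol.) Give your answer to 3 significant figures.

2.81 A

n(Fe) = 18.4 / 55.85 = 0.3295 mol
Fe²⁺ + 2e⁻ → Fe, so n(e⁻) = 2 × 0.3295 = 0.6590 mol
Q = 0.6590 × 96500 = 63590 C
I = Q / t = 63590 / 22644 s = 2.81 A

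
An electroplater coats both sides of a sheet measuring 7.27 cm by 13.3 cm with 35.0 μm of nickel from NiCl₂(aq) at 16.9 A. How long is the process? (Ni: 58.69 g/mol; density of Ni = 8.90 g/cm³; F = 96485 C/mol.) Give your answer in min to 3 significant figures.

Plated area = 2 × 7.27 × 13.3 = 193.4 cm²
Volume = 193.4 × 35.0×10⁻⁴ cm = 0.6769 cm³
m(Ni) = 0.6769 × 8.90 = 6.024 g
n(Ni) = 6.024 / 58.69 = 0.1026 mol; n(e⁻) = 2 × 0.1026 = 0.2052 mol
Q = 0.2052 × 96485 = 19800 C
t = 19800 / 16.9 = 1172 s = 19.5 min

19.5 min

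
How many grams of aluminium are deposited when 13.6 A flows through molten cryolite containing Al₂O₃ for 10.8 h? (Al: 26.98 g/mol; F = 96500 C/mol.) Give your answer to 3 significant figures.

Charge passed = 13.6 × 38880 = 5.288×10^5 C
n(e⁻) = Q/F = 5.288×10^5/96500 = 5.480 mol
Al³⁺ + 3e⁻ → Al, so n(Al) = 5.480 / 3 = 1.827 mol
m = 1.827 × 26.98 = 49.3 g

49.3 g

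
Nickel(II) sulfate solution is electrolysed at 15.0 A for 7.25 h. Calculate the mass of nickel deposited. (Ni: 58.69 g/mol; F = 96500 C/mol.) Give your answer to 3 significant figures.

119 g

Q = 15.0 A × 26100 s = 3.915×10^5 C
Moles of electrons = 3.915×10^5 / 96500 = 4.057 mol
Ni²⁺ + 2e⁻ → Ni, so n(Ni) = 4.057 / 2 = 2.029 mol
m = 2.029 × 58.69 = 119 g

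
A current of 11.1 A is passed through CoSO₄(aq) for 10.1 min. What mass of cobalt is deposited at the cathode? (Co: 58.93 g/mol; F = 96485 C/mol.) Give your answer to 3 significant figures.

2.05 g

Q = It = 11.1 × 606 = 6727 C
n(e⁻) = 6727 / 96485 = 0.06972 mol
Co²⁺ + 2e⁻ → Co, so n(Co) = 0.06972 / 2 = 0.03486 mol
m = 0.03486 × 58.93 = 2.05 g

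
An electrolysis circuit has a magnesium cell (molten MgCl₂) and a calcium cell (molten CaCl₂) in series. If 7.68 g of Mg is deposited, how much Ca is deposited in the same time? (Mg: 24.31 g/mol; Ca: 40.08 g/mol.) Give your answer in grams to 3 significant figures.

n(Mg) = 7.68 / 24.31 = 0.3159 mol
Mg²⁺ + 2e⁻ → Mg, so n(e⁻) = 2 × 0.3159 = 0.6318 mol
Same current for the same time ⇒ same n(e⁻) = 0.6318 mol in both cells.
Ca²⁺ + 2e⁻ → Ca, so n(Ca) = 0.6318 / 2 = 0.3159 mol
m(Ca) = 0.3159 × 40.08 = 12.7 g

12.7 g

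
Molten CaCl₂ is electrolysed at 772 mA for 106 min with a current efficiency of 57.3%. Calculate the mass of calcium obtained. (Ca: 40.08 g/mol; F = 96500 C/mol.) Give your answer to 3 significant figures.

Q = 0.772 × 6360 = 4910 C
n(e⁻) = 4910 / 96500 = 0.05088 mol
Ca²⁺ + 2e⁻ → Ca, so theoretical m(Ca) = 0.02544 × 40.08 = 1.020 g
Actual mass = 57.3% × 1.020 = 0.584 g

0.584 g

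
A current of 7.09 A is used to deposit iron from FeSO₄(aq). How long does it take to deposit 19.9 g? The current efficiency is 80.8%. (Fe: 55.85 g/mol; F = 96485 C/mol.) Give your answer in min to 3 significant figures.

n(Fe) = 19.9 / 55.85 = 0.3563 mol
Fe²⁺ + 2e⁻ → Fe, so n(e⁻) = 2 × 0.3563 = 0.7126 mol
Q = 0.7126 × 96485 / 0.808 = 85090 C
t = Q / I = 85090 / 7.09 = 12000 s = 200 min

200 min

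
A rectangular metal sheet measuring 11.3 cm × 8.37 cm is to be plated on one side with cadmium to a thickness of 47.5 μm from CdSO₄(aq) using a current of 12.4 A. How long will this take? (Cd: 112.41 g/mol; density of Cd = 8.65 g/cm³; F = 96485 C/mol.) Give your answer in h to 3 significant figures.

0.149 h

Plated area = 11.3 × 8.37 = 94.58 cm²
Volume = 94.58 × 47.5×10⁻⁴ cm = 0.4493 cm³
m(Cd) = 0.4493 × 8.65 = 3.886 g
n(Cd) = 3.886 / 112.41 = 0.03457 mol; n(e⁻) = 2 × 0.03457 = 0.06914 mol
Q = 0.06914 × 96485 = 6671 C
t = 6671 / 12.4 = 538.0 s = 0.149 h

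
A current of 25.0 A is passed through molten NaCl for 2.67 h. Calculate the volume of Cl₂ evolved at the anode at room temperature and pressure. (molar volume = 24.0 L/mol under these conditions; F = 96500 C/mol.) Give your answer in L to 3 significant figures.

Charge passed = 25.0 × 9612 = 2.403×10^5 C
n(e⁻) = Q/F = 2.403×10^5/96500 = 2.490 mol
2Cl⁻ → Cl₂ + 2e⁻, so n(Cl₂) = 2.490 / 2 = 1.245 mol
V = 1.245 × 24.0 = 29.88 L

29.9 L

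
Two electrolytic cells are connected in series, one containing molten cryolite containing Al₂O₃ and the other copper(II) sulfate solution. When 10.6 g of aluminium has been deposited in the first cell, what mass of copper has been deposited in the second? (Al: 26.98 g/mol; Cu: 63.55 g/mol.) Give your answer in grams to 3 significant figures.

n(Al) = 10.6 / 26.98 = 0.3929 mol
Al³⁺ + 3e⁻ → Al, so n(e⁻) = 3 × 0.3929 = 1.179 mol
Same current for the same time ⇒ same n(e⁻) = 1.179 mol in both cells.
Cu²⁺ + 2e⁻ → Cu, so n(Cu) = 1.179 / 2 = 0.5895 mol
m(Cu) = 0.5895 × 63.55 = 37.5 g

37.5 g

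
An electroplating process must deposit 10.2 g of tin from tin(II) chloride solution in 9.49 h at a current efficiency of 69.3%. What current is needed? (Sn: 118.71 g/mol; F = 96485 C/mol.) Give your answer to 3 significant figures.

n(Sn) = 10.2 / 118.71 = 0.08592 mol
Sn²⁺ + 2e⁻ → Sn, so n(e⁻) = 2 × 0.08592 = 0.1718 mol
Q = 0.1718 × 96485 / 0.693 = 23920 C
I = Q / t = 23920 / 34164 s = 0.700 A

0.700 A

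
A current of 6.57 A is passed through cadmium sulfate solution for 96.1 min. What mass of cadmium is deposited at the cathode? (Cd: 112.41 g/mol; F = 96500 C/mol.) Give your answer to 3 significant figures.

Q = 6.57 A × 5766 s = 37880 C
Moles of electrons = 37880 / 96500 = 0.3925 mol
Cd²⁺ + 2e⁻ → Cd, so n(Cd) = 0.3925 / 2 = 0.1963 mol
m = 0.1963 × 112.41 = 22.1 g

22.1 g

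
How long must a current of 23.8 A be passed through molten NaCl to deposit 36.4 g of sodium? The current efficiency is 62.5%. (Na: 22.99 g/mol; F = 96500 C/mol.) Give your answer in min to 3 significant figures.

171 min

n(Na) = 36.4 / 22.99 = 1.583 mol
Na⁺ + e⁻ → Na, so n(e⁻) = 1.583 mol
Q = 1.583 × 96500 / 0.625 = 2.444×10^5 C
t = Q / I = 2.444×10^5 / 23.8 = 10270 s = 171 min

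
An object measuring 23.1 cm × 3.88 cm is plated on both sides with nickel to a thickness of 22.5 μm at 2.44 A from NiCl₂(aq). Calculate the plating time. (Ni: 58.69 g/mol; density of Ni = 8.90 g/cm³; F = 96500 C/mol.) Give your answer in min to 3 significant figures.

Plated area = 2 × 23.1 × 3.88 = 179.3 cm²
Volume = 179.3 × 22.5×10⁻⁴ cm = 0.4034 cm³
m(Ni) = 0.4034 × 8.90 = 3.590 g
n(Ni) = 3.590 / 58.69 = 0.06117 mol; n(e⁻) = 2 × 0.06117 = 0.1223 mol
Q = 0.1223 × 96500 = 11800 C
t = 11800 / 2.44 = 4836 s = 80.6 min

80.6 min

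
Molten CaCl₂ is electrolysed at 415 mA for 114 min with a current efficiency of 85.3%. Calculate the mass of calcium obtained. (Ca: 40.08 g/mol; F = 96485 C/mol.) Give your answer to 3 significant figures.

Q = 0.415 × 6840 = 2839 C
n(e⁻) = 2839 / 96485 = 0.02942 mol
Ca²⁺ + 2e⁻ → Ca, so theoretical m(Ca) = 0.01471 × 40.08 = 0.5896 g
Actual mass = 85.3% × 0.5896 = 0.503 g

0.503 g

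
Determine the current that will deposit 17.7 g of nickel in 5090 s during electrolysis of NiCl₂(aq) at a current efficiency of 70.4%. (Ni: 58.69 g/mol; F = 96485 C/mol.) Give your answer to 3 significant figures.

n(Ni) = 17.7 / 58.69 = 0.3016 mol
Ni²⁺ + 2e⁻ → Ni, so n(e⁻) = 2 × 0.3016 = 0.6032 mol
Q = 0.6032 × 96485 / 0.704 = 82670 C
I = Q / t = 82670 / 5090 s = 16.2 A

16.2 A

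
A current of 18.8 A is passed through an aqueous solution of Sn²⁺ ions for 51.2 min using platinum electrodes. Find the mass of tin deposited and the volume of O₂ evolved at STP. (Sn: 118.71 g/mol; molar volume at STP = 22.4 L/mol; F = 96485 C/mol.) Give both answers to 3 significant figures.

Q = 18.8 × 3072 = 57750 C; n(e⁻) = 57750 / 96485 = 0.5985 mol
Cathode: Sn²⁺ + 2e⁻ → Sn → n(Sn) = 0.5985/2 = 0.2993 mol → 35.5 g
Anode: 2H₂O → O₂ + 4H⁺ + 4e⁻ → n(O₂) = 0.5985/4 = 0.1496 mol → 3.35 L

35.5 g Sn; 3.35 L O₂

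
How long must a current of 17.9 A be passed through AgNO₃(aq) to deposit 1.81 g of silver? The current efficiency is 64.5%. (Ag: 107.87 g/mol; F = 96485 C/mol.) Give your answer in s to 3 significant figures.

n(Ag) = 1.81 / 107.87 = 0.01678 mol
Ag⁺ + e⁻ → Ag, so n(e⁻) = 0.01678 mol
Q = 0.01678 × 96485 / 0.645 = 2510 C
t = Q / I = 2510 / 17.9 = 140.2 s

140 s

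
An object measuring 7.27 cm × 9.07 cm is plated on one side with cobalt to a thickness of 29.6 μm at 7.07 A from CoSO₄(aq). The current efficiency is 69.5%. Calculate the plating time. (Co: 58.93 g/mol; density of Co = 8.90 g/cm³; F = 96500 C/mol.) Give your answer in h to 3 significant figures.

Plated area = 7.27 × 9.07 = 65.94 cm²
Volume = 65.94 × 29.6×10⁻⁴ cm = 0.1952 cm³
m(Co) = 0.1952 × 8.90 = 1.737 g
n(Co) = 1.737 / 58.93 = 0.02948 mol; n(e⁻) = 2 × 0.02948 = 0.05896 mol
Q = 0.05896 × 96500 / 0.695 = 8187 C
t = 8187 / 7.07 = 1158 s = 0.322 h

0.322 h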